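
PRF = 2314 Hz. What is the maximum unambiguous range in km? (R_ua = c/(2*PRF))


R_ua = 3e8 / (2 * 2314) = 64822.8 m = 64.8 km

64.8 km


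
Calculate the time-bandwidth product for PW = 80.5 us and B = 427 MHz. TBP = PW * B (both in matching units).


TBP = 80.5 * 427 = 34373.5

34373.5


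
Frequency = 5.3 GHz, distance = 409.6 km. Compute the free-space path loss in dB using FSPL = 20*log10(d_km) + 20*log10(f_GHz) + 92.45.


20*log10(409.6) = 52.25
20*log10(5.3) = 14.49
FSPL = 159.2 dB

159.2 dB


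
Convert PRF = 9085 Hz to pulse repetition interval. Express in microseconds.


PRI = 1/9085 = 0.0001100715 s = 110.1 us

110.1 us


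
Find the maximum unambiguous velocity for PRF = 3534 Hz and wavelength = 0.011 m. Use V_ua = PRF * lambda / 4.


V_ua = 3534 * 0.011 / 4 = 9.7 m/s

9.7 m/s


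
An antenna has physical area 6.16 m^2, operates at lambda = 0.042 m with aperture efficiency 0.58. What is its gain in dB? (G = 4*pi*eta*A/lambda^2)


G_linear = 4*pi*0.58*6.16/0.042^2 = 25451.89
G_dB = 10*log10(25451.89) = 44.1 dB

44.1 dB


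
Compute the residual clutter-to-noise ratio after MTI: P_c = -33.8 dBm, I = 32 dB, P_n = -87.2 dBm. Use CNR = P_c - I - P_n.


CNR = -33.8 - 32 - (-87.2) = 21.4 dB

21.4 dB


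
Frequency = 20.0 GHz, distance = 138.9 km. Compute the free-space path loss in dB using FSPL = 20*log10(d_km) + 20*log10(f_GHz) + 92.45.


20*log10(138.9) = 42.85
20*log10(20.0) = 26.02
FSPL = 161.3 dB

161.3 dB


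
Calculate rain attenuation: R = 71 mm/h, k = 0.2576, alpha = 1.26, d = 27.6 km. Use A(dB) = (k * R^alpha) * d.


gamma = 0.2576 * 71^1.26 = 55.402757 dB/km
A = 55.402757 * 27.6 = 1529.12 dB

1529.12 dB


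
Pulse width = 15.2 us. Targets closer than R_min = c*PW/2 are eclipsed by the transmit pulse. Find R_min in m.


R_min = 3e8 * 15.2e-6 / 2 = 2280.0 m

2280.0 m


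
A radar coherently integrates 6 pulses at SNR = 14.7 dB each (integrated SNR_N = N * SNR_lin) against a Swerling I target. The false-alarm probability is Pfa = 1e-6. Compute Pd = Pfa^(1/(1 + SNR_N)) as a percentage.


SNR_lin = 10^(14.7/10) = 29.51209
SNR_N = 6 * 29.51209 = 177.07254
1/(1 + SNR_N) = 1/178.07254 = 0.0056157
Pd = (1e-6)^0.0056157 = 0.92535
Pd = 92.5%

92.5%


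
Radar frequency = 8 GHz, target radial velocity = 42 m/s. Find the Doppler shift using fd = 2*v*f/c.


fd = 2 * 42 * 8000000000.0 / 3e8 = 2240.0 Hz

2240.0 Hz


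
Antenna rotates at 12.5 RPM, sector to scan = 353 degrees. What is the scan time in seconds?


t = 353 / (12.5 * 360) * 60 = 4.71 s

4.71 s


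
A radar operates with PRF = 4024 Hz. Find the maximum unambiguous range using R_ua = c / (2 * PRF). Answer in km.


R_ua = 3e8 / (2 * 4024) = 37276.3 m = 37.3 km

37.3 km


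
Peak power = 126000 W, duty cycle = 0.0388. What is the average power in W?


P_avg = 126000 * 0.0388 = 4888.8 W

4888.8 W


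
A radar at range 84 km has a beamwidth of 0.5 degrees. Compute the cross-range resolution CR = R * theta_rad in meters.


BW_rad = 0.008726646
CR = 84000 * 0.008726646 = 733.0 m

733.0 m


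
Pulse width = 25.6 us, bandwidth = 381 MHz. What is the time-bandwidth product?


TBP = 25.6 * 381 = 9753.6

9753.6


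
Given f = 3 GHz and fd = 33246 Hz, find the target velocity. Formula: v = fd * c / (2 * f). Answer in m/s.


v = 33246 * 3e8 / (2 * 3000000000.0) = 1662.3 m/s

1662.3 m/s


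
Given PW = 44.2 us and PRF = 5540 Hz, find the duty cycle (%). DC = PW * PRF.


DC = 44.2e-6 * 5540 * 100 = 24.49%

24.49%


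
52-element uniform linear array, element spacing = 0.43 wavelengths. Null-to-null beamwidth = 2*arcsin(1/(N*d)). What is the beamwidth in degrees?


1/(N*d) = 1/(52*0.43) = 0.044723
BW = 2*arcsin(0.044723) = 5.1 degrees

5.1 degrees


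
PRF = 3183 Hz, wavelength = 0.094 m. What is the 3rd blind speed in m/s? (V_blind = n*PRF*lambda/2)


V_blind = 3 * 3183 * 0.094 / 2 = 448.8 m/s

448.8 m/s


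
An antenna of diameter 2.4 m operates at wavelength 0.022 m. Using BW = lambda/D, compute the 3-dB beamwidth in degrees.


BW_rad = 0.022 / 2.4 = 0.009167
BW_deg = 0.53 degrees

0.53 degrees


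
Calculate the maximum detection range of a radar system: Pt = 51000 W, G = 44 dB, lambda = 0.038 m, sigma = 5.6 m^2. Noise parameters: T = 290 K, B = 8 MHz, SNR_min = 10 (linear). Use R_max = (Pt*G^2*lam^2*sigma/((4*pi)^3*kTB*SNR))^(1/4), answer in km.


G_lin = 10^(44/10) = 25118.864315
R^4 = 51000 * 25118.864315^2 * 0.038^2 * 5.6 / ((4*pi)^3 * 1.38e-23 * 290 * 8000000.0 * 10)
R^4 = 4.09571e20 m^4
R_max = (4.09571e20)^(1/4) = 142259.8 m = 142.3 km

142.3 km


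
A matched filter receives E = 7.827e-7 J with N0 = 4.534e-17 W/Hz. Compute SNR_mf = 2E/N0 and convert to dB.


SNR_lin = 2 * 7.827e-7 / 4.534e-17 = 3.453e10
SNR_dB = 10*log10(3.453e10) = 105.4 dB

105.4 dB


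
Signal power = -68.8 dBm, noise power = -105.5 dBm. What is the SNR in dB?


SNR = -68.8 - (-105.5) = 36.7 dB

36.7 dB


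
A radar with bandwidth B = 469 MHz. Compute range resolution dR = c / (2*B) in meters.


dR = 3e8 / (2 * 469000000.0) = 0.32 m

0.32 m


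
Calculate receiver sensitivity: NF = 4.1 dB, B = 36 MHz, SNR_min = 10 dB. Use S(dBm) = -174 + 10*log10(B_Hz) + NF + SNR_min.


10*log10(36000000.0) = 75.56
S = -174 + 75.56 + 4.1 + 10 = -84.3 dBm

-84.3 dBm


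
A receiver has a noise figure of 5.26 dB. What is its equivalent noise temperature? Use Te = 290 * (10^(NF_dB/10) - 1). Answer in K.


NF_lin = 10^(5.26/10) = 3.357376
Te = 290 * (3.357376 - 1) = 683.6 K

683.6 K


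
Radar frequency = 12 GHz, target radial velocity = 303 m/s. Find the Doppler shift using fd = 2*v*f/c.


fd = 2 * 303 * 12000000000.0 / 3e8 = 24240.0 Hz

24240.0 Hz


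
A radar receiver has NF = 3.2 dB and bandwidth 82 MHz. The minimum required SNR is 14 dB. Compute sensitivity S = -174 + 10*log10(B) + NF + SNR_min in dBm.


10*log10(82000000.0) = 79.14
S = -174 + 79.14 + 3.2 + 14 = -77.7 dBm

-77.7 dBm


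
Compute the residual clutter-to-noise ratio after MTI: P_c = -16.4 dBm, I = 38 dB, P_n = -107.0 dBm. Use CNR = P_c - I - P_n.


CNR = -16.4 - 38 - (-107.0) = 52.6 dB

52.6 dB


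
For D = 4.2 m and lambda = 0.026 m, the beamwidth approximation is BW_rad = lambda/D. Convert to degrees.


BW_rad = 0.026 / 4.2 = 0.00619
BW_deg = 0.35 degrees

0.35 degrees


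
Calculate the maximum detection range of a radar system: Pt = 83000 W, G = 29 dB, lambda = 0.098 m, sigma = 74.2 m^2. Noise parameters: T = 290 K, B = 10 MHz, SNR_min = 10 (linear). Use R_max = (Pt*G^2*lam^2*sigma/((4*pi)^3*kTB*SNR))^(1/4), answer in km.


G_lin = 10^(29/10) = 794.328235
R^4 = 83000 * 794.328235^2 * 0.098^2 * 74.2 / ((4*pi)^3 * 1.38e-23 * 290 * 10000000.0 * 10)
R^4 = 4.69924e19 m^4
R_max = (4.69924e19)^(1/4) = 82795.5 m = 82.8 km

82.8 km


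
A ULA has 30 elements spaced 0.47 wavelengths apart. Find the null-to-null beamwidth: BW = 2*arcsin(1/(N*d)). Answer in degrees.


1/(N*d) = 1/(30*0.47) = 0.070922
BW = 2*arcsin(0.070922) = 8.1 degrees

8.1 degrees


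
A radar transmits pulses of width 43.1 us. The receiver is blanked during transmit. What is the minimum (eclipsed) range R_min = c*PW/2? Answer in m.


R_min = 3e8 * 43.1e-6 / 2 = 6465.0 m

6465.0 m


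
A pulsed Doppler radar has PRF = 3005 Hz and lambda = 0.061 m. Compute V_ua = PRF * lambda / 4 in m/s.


V_ua = 3005 * 0.061 / 4 = 45.8 m/s

45.8 m/s


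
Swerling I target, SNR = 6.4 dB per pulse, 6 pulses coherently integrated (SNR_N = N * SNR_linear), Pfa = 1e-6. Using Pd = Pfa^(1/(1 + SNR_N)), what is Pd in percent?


SNR_lin = 10^(6.4/10) = 4.36516
SNR_N = 6 * 4.36516 = 26.19096
1/(1 + SNR_N) = 1/27.19096 = 0.0367769
Pd = (1e-6)^0.0367769 = 0.60164
Pd = 60.2%

60.2%


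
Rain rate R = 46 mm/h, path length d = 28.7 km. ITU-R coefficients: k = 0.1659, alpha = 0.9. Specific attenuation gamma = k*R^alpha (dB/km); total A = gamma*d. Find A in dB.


gamma = 0.1659 * 46^0.9 = 5.203894 dB/km
A = 5.203894 * 28.7 = 149.35 dB

149.35 dB


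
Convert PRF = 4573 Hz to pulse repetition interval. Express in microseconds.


PRI = 1/4573 = 0.0002186748 s = 218.7 us

218.7 us


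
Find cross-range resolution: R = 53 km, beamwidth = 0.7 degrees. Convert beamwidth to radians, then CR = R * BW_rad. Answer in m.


BW_rad = 0.012217305
CR = 53000 * 0.012217305 = 647.5 m

647.5 m


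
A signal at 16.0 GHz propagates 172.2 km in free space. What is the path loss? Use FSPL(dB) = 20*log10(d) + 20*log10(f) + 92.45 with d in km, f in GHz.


20*log10(172.2) = 44.72
20*log10(16.0) = 24.08
FSPL = 161.3 dB

161.3 dB


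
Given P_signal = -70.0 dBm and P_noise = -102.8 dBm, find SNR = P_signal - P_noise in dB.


SNR = -70.0 - (-102.8) = 32.8 dB

32.8 dB


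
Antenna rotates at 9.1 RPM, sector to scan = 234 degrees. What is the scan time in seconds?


t = 234 / (9.1 * 360) * 60 = 4.29 s

4.29 s


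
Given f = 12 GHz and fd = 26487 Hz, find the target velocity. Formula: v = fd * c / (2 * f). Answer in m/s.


v = 26487 * 3e8 / (2 * 12000000000.0) = 331.1 m/s

331.1 m/s


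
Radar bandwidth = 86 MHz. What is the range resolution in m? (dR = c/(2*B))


dR = 3e8 / (2 * 86000000.0) = 1.74 m

1.74 m


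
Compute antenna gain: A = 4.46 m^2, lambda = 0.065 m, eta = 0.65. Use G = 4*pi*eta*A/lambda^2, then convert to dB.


G_linear = 4*pi*0.65*4.46/0.065^2 = 8622.46
G_dB = 10*log10(8622.46) = 39.4 dB

39.4 dB


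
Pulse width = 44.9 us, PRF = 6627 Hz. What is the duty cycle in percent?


DC = 44.9e-6 * 6627 * 100 = 29.76%

29.76%


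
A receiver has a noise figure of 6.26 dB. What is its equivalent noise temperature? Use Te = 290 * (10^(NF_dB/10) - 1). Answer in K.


NF_lin = 10^(6.26/10) = 4.226686
Te = 290 * (4.226686 - 1) = 935.7 K

935.7 K


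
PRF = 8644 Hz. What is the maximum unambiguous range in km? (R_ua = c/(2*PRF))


R_ua = 3e8 / (2 * 8644) = 17353.1 m = 17.4 km

17.4 km


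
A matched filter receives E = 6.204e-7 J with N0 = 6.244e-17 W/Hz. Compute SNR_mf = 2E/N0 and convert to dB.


SNR_lin = 2 * 6.204e-7 / 6.244e-17 = 1.987e10
SNR_dB = 10*log10(1.987e10) = 103.0 dB

103.0 dB


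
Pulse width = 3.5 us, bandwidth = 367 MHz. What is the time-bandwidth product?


TBP = 3.5 * 367 = 1284.5

1284.5


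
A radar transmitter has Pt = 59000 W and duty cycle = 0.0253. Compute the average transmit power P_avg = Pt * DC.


P_avg = 59000 * 0.0253 = 1492.7 W

1492.7 W


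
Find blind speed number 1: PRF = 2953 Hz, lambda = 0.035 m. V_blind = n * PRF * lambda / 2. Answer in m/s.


V_blind = 1 * 2953 * 0.035 / 2 = 51.7 m/s

51.7 m/s


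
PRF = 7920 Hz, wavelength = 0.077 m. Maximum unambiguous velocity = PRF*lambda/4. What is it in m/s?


V_ua = 7920 * 0.077 / 4 = 152.5 m/s

152.5 m/s


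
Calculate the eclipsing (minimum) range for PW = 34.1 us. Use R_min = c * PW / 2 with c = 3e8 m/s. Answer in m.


R_min = 3e8 * 34.1e-6 / 2 = 5115.0 m

5115.0 m


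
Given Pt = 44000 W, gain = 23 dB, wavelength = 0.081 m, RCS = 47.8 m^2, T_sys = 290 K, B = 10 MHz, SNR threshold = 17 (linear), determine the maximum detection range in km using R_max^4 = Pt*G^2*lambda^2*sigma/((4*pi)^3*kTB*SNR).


G_lin = 10^(23/10) = 199.526231
R^4 = 44000 * 199.526231^2 * 0.081^2 * 47.8 / ((4*pi)^3 * 1.38e-23 * 290 * 10000000.0 * 17)
R^4 = 4.06907e17 m^4
R_max = (4.06907e17)^(1/4) = 25256.5 m = 25.3 km

25.3 km


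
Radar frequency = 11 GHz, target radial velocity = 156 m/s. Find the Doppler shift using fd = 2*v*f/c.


fd = 2 * 156 * 11000000000.0 / 3e8 = 11440.0 Hz

11440.0 Hz


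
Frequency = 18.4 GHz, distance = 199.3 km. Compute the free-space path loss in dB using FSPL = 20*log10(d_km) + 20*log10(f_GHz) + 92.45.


20*log10(199.3) = 45.99
20*log10(18.4) = 25.3
FSPL = 163.7 dB

163.7 dB


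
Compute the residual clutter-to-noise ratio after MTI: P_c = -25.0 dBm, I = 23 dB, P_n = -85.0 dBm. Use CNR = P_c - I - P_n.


CNR = -25.0 - 23 - (-85.0) = 37.0 dB

37.0 dB


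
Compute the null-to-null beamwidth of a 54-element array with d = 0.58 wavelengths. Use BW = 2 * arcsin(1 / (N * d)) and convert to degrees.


1/(N*d) = 1/(54*0.58) = 0.031928
BW = 2*arcsin(0.031928) = 3.7 degrees

3.7 degrees


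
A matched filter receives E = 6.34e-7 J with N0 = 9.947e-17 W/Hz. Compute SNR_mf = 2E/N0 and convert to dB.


SNR_lin = 2 * 6.34e-7 / 9.947e-17 = 1.275e10
SNR_dB = 10*log10(1.275e10) = 101.1 dB

101.1 dB


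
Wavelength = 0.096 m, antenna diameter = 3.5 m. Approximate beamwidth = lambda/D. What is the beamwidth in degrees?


BW_rad = 0.096 / 3.5 = 0.027429
BW_deg = 1.57 degrees

1.57 degrees


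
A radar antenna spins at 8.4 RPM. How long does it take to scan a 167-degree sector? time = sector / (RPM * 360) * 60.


t = 167 / (8.4 * 360) * 60 = 3.31 s

3.31 s


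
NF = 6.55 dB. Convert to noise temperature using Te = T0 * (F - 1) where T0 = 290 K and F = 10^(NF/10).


NF_lin = 10^(6.55/10) = 4.518559
Te = 290 * (4.518559 - 1) = 1020.4 K

1020.4 K


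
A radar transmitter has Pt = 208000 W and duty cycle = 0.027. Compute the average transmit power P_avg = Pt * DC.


P_avg = 208000 * 0.027 = 5616.0 W

5616.0 W


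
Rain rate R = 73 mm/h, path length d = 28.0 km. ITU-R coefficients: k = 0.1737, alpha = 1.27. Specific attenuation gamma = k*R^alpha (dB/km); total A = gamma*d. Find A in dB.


gamma = 0.1737 * 73^1.27 = 40.384978 dB/km
A = 40.384978 * 28.0 = 1130.78 dB

1130.78 dB


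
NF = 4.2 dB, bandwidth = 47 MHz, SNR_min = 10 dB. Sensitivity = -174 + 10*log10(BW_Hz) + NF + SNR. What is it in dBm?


10*log10(47000000.0) = 76.72
S = -174 + 76.72 + 4.2 + 10 = -83.1 dBm

-83.1 dBm


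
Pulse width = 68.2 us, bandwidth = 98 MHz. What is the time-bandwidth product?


TBP = 68.2 * 98 = 6683.6

6683.6


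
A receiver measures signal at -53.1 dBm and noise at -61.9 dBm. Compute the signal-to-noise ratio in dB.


SNR = -53.1 - (-61.9) = 8.8 dB

8.8 dB


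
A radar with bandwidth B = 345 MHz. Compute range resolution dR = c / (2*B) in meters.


dR = 3e8 / (2 * 345000000.0) = 0.43 m

0.43 m


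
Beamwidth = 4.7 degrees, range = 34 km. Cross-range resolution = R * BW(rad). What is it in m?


BW_rad = 0.082030475
CR = 34000 * 0.082030475 = 2789.0 m

2789.0 m


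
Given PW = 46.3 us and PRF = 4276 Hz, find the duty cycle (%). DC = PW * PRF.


DC = 46.3e-6 * 4276 * 100 = 19.8%

19.8%


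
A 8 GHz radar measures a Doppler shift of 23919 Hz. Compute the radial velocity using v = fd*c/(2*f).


v = 23919 * 3e8 / (2 * 8000000000.0) = 448.5 m/s

448.5 m/s


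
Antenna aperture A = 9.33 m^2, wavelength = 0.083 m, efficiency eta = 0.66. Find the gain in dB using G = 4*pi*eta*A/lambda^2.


G_linear = 4*pi*0.66*9.33/0.083^2 = 11232.57
G_dB = 10*log10(11232.57) = 40.5 dB

40.5 dB


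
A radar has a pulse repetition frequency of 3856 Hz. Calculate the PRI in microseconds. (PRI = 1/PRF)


PRI = 1/3856 = 0.0002593361 s = 259.3 us

259.3 us


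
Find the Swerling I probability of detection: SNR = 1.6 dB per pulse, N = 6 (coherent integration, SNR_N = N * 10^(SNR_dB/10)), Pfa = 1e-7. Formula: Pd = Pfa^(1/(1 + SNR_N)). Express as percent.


SNR_lin = 10^(1.6/10) = 1.44544
SNR_N = 6 * 1.44544 = 8.67264
1/(1 + SNR_N) = 1/9.67264 = 0.1033844
Pd = (1e-7)^0.1033844 = 0.18893
Pd = 18.9%

18.9%


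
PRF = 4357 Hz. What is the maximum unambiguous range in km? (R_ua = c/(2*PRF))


R_ua = 3e8 / (2 * 4357) = 34427.4 m = 34.4 km

34.4 km


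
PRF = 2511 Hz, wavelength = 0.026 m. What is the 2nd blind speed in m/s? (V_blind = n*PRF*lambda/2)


V_blind = 2 * 2511 * 0.026 / 2 = 65.3 m/s

65.3 m/s


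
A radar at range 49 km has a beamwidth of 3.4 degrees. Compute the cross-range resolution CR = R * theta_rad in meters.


BW_rad = 0.059341195
CR = 49000 * 0.059341195 = 2907.7 m

2907.7 m


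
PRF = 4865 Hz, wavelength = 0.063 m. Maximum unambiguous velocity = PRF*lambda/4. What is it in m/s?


V_ua = 4865 * 0.063 / 4 = 76.6 m/s

76.6 m/s


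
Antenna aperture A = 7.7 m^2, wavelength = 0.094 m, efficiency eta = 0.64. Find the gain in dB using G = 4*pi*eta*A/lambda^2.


G_linear = 4*pi*0.64*7.7/0.094^2 = 7008.5
G_dB = 10*log10(7008.5) = 38.5 dB

38.5 dB


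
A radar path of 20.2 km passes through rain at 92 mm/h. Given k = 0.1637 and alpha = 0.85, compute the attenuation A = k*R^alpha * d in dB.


gamma = 0.1637 * 92^0.85 = 7.643079 dB/km
A = 7.643079 * 20.2 = 154.39 dB

154.39 dB


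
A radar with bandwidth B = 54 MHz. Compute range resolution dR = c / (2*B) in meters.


dR = 3e8 / (2 * 54000000.0) = 2.78 m

2.78 m


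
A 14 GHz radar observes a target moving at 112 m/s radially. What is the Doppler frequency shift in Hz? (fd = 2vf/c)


fd = 2 * 112 * 14000000000.0 / 3e8 = 10453.3 Hz

10453.3 Hz


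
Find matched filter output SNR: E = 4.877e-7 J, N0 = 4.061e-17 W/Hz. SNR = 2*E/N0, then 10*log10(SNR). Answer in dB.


SNR_lin = 2 * 4.877e-7 / 4.061e-17 = 2.402e10
SNR_dB = 10*log10(2.402e10) = 103.8 dB

103.8 dB


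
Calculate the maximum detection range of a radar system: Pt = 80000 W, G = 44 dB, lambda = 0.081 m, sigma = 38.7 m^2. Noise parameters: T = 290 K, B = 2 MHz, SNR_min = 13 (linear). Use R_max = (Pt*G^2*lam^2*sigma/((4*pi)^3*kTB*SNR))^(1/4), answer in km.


G_lin = 10^(44/10) = 25118.864315
R^4 = 80000 * 25118.864315^2 * 0.081^2 * 38.7 / ((4*pi)^3 * 1.38e-23 * 290 * 2000000.0 * 13)
R^4 = 6.20713e22 m^4
R_max = (6.20713e22)^(1/4) = 499140.4 m = 499.1 km

499.1 km


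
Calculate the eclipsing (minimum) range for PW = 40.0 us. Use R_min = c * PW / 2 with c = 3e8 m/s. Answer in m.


R_min = 3e8 * 40.0e-6 / 2 = 6000.0 m

6000.0 m


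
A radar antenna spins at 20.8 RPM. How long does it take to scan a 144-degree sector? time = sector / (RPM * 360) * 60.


t = 144 / (20.8 * 360) * 60 = 1.15 s

1.15 s


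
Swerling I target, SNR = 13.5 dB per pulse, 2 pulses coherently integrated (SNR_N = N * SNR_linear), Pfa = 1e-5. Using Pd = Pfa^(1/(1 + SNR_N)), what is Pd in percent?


SNR_lin = 10^(13.5/10) = 22.38721
SNR_N = 2 * 22.38721 = 44.77442
1/(1 + SNR_N) = 1/45.77442 = 0.0218463
Pd = (1e-5)^0.0218463 = 0.77762
Pd = 77.8%

77.8%


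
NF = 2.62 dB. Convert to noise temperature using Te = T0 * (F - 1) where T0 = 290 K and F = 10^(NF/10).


NF_lin = 10^(2.62/10) = 1.8281
Te = 290 * (1.8281 - 1) = 240.1 K

240.1 K


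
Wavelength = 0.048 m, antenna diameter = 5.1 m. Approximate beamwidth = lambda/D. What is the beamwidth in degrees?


BW_rad = 0.048 / 5.1 = 0.009412
BW_deg = 0.54 degrees

0.54 degrees


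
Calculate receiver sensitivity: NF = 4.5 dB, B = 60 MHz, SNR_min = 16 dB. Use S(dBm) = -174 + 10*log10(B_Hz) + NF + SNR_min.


10*log10(60000000.0) = 77.78
S = -174 + 77.78 + 4.5 + 16 = -75.7 dBm

-75.7 dBm


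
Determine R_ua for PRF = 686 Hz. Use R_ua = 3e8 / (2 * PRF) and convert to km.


R_ua = 3e8 / (2 * 686) = 218658.9 m = 218.7 km

218.7 km


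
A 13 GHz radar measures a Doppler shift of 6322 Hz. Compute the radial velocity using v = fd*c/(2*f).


v = 6322 * 3e8 / (2 * 13000000000.0) = 72.9 m/s

72.9 m/s


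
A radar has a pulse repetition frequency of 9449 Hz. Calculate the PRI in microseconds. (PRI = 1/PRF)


PRI = 1/9449 = 0.0001058313 s = 105.8 us

105.8 us


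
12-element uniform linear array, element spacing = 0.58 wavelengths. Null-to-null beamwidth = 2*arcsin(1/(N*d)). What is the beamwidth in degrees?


1/(N*d) = 1/(12*0.58) = 0.143678
BW = 2*arcsin(0.143678) = 16.5 degrees

16.5 degrees


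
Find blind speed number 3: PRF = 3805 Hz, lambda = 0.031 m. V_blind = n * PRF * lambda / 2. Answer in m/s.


V_blind = 3 * 3805 * 0.031 / 2 = 176.9 m/s

176.9 m/s


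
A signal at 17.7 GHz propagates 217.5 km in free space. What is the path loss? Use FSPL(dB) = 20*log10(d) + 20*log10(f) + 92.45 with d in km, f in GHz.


20*log10(217.5) = 46.75
20*log10(17.7) = 24.96
FSPL = 164.2 dB

164.2 dB


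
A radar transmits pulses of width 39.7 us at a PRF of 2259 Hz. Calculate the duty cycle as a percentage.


DC = 39.7e-6 * 2259 * 100 = 8.97%

8.97%


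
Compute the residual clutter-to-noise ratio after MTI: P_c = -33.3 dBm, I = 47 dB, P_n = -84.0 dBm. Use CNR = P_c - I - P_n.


CNR = -33.3 - 47 - (-84.0) = 3.7 dB

3.7 dB


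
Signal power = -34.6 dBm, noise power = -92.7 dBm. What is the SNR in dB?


SNR = -34.6 - (-92.7) = 58.1 dB

58.1 dB


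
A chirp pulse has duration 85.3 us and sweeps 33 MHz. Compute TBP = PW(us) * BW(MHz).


TBP = 85.3 * 33 = 2814.9

2814.9


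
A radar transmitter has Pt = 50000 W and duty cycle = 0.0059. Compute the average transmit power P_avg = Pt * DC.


P_avg = 50000 * 0.0059 = 295.0 W

295.0 W


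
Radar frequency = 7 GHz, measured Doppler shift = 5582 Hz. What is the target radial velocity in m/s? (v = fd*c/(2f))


v = 5582 * 3e8 / (2 * 7000000000.0) = 119.6 m/s

119.6 m/s


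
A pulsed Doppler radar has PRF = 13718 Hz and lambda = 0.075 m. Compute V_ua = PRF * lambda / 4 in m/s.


V_ua = 13718 * 0.075 / 4 = 257.2 m/s

257.2 m/s


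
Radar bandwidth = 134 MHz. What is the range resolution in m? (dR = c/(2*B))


dR = 3e8 / (2 * 134000000.0) = 1.12 m

1.12 m


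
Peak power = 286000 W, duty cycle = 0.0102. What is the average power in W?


P_avg = 286000 * 0.0102 = 2917.2 W

2917.2 W


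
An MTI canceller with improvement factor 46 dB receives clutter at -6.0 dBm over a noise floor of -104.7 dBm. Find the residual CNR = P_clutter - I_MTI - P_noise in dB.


CNR = -6.0 - 46 - (-104.7) = 52.7 dB

52.7 dB


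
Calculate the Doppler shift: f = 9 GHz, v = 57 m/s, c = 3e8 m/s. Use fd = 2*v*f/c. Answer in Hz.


fd = 2 * 57 * 9000000000.0 / 3e8 = 3420.0 Hz

3420.0 Hz


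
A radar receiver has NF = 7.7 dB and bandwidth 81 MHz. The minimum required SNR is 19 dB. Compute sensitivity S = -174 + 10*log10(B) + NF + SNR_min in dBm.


10*log10(81000000.0) = 79.08
S = -174 + 79.08 + 7.7 + 19 = -68.2 dBm

-68.2 dBm


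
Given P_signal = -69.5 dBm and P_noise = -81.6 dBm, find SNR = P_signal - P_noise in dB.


SNR = -69.5 - (-81.6) = 12.1 dB

12.1 dB


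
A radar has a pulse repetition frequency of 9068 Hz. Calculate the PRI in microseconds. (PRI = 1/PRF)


PRI = 1/9068 = 0.0001102779 s = 110.3 us

110.3 us


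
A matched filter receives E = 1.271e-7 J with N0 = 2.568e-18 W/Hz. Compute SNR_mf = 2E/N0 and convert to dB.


SNR_lin = 2 * 1.271e-7 / 2.568e-18 = 9.899e10
SNR_dB = 10*log10(9.899e10) = 110.0 dB

110.0 dB


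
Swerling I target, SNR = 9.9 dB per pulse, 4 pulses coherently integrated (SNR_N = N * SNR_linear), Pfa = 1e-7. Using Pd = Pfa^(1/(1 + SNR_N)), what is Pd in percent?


SNR_lin = 10^(9.9/10) = 9.77237
SNR_N = 4 * 9.77237 = 39.08948
1/(1 + SNR_N) = 1/40.08948 = 0.0249442
Pd = (1e-7)^0.0249442 = 0.66895
Pd = 66.9%

66.9%


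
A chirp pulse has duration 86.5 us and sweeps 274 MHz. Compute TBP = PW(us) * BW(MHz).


TBP = 86.5 * 274 = 23701.0

23701.0


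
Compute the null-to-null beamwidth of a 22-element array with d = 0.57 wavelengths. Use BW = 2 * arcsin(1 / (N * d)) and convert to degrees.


1/(N*d) = 1/(22*0.57) = 0.079745
BW = 2*arcsin(0.079745) = 9.1 degrees

9.1 degrees


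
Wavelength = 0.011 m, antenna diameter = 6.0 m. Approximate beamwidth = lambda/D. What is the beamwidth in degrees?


BW_rad = 0.011 / 6.0 = 0.001833
BW_deg = 0.11 degrees

0.11 degrees


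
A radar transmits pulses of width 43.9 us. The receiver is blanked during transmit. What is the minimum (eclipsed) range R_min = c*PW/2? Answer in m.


R_min = 3e8 * 43.9e-6 / 2 = 6585.0 m

6585.0 m


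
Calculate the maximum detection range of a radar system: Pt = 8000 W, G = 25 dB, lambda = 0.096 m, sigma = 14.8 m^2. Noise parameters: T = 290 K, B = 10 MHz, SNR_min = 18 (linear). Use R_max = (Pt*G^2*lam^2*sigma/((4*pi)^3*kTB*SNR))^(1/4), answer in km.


G_lin = 10^(25/10) = 316.227766
R^4 = 8000 * 316.227766^2 * 0.096^2 * 14.8 / ((4*pi)^3 * 1.38e-23 * 290 * 10000000.0 * 18)
R^4 = 7.63335e16 m^4
R_max = (7.63335e16)^(1/4) = 16621.8 m = 16.6 km

16.6 km


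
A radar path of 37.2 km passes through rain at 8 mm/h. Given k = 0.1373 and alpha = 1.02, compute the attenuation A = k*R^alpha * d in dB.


gamma = 0.1373 * 8^1.02 = 1.145044 dB/km
A = 1.145044 * 37.2 = 42.6 dB

42.6 dB


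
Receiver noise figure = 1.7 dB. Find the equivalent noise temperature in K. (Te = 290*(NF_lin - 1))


NF_lin = 10^(1.7/10) = 1.479108
Te = 290 * (1.479108 - 1) = 138.9 K

138.9 K


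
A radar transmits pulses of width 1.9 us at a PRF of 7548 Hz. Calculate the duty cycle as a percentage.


DC = 1.9e-6 * 7548 * 100 = 1.43%

1.43%


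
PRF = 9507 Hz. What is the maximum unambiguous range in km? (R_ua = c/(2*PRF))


R_ua = 3e8 / (2 * 9507) = 15777.8 m = 15.8 km

15.8 km


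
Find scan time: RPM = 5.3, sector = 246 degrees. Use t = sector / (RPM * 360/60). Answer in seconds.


t = 246 / (5.3 * 360) * 60 = 7.74 s

7.74 s


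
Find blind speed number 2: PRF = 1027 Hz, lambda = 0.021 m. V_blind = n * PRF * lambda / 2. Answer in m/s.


V_blind = 2 * 1027 * 0.021 / 2 = 21.6 m/s

21.6 m/s


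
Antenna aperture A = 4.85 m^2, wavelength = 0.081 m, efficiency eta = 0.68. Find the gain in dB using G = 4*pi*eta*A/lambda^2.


G_linear = 4*pi*0.68*4.85/0.081^2 = 6316.7
G_dB = 10*log10(6316.7) = 38.0 dB

38.0 dB


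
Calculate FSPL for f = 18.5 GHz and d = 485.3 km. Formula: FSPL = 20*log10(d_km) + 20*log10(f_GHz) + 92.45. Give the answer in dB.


20*log10(485.3) = 53.72
20*log10(18.5) = 25.34
FSPL = 171.5 dB

171.5 dB


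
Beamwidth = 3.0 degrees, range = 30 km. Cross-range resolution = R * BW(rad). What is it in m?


BW_rad = 0.052359878
CR = 30000 * 0.052359878 = 1570.8 m

1570.8 m


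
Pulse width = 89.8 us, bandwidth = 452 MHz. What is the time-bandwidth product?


TBP = 89.8 * 452 = 40589.6

40589.6


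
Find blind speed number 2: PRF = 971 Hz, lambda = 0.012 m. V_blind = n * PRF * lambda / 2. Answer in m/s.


V_blind = 2 * 971 * 0.012 / 2 = 11.7 m/s

11.7 m/s


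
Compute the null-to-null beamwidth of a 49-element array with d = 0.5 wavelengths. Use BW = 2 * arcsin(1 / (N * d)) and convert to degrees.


1/(N*d) = 1/(49*0.5) = 0.040816
BW = 2*arcsin(0.040816) = 4.7 degrees

4.7 degrees


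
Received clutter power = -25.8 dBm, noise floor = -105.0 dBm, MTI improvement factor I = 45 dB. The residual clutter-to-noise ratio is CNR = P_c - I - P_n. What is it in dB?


CNR = -25.8 - 45 - (-105.0) = 34.2 dB

34.2 dB


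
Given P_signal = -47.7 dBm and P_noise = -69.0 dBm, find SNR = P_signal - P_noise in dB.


SNR = -47.7 - (-69.0) = 21.3 dB

21.3 dB


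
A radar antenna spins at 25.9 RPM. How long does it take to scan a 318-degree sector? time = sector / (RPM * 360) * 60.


t = 318 / (25.9 * 360) * 60 = 2.05 s

2.05 s


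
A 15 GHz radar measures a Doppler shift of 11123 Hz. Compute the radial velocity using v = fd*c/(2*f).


v = 11123 * 3e8 / (2 * 15000000000.0) = 111.2 m/s

111.2 m/s


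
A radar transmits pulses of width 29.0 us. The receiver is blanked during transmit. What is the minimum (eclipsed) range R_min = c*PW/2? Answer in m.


R_min = 3e8 * 29.0e-6 / 2 = 4350.0 m

4350.0 m


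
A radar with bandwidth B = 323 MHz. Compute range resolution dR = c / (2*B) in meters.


dR = 3e8 / (2 * 323000000.0) = 0.46 m

0.46 m


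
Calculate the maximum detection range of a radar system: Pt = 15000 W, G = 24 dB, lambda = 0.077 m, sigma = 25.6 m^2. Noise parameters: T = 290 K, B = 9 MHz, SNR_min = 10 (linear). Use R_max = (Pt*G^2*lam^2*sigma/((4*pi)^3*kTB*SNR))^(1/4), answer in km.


G_lin = 10^(24/10) = 251.188643
R^4 = 15000 * 251.188643^2 * 0.077^2 * 25.6 / ((4*pi)^3 * 1.38e-23 * 290 * 9000000.0 * 10)
R^4 = 2.00985e17 m^4
R_max = (2.00985e17)^(1/4) = 21173.4 m = 21.2 km

21.2 km


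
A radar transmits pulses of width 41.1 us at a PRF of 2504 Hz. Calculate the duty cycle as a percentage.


DC = 41.1e-6 * 2504 * 100 = 10.29%

10.29%


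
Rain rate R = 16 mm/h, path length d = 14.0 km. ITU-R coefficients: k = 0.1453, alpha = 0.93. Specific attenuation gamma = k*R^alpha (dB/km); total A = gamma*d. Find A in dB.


gamma = 0.1453 * 16^0.93 = 1.914684 dB/km
A = 1.914684 * 14.0 = 26.81 dB

26.81 dB


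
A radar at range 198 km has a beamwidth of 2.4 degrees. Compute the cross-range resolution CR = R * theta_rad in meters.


BW_rad = 0.041887902
CR = 198000 * 0.041887902 = 8293.8 m

8293.8 m


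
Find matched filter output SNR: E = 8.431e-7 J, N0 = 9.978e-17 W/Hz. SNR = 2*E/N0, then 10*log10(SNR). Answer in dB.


SNR_lin = 2 * 8.431e-7 / 9.978e-17 = 1.69e10
SNR_dB = 10*log10(1.69e10) = 102.3 dB

102.3 dB


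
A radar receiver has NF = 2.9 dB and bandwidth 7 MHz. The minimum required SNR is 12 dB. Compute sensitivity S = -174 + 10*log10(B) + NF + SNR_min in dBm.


10*log10(7000000.0) = 68.45
S = -174 + 68.45 + 2.9 + 12 = -90.6 dBm

-90.6 dBm


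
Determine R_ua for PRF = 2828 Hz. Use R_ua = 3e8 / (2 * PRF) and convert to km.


R_ua = 3e8 / (2 * 2828) = 53041.0 m = 53.0 km

53.0 km


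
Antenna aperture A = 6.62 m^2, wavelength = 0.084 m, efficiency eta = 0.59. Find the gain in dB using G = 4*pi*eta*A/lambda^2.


G_linear = 4*pi*0.59*6.62/0.084^2 = 6956.03
G_dB = 10*log10(6956.03) = 38.4 dB

38.4 dB


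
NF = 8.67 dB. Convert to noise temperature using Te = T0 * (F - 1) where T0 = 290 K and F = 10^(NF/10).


NF_lin = 10^(8.67/10) = 7.362071
Te = 290 * (7.362071 - 1) = 1845.0 K

1845.0 K


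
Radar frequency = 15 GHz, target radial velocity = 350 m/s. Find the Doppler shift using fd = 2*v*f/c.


fd = 2 * 350 * 15000000000.0 / 3e8 = 35000.0 Hz

35000.0 Hz


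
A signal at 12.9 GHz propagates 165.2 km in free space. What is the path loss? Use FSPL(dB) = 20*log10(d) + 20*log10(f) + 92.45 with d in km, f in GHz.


20*log10(165.2) = 44.36
20*log10(12.9) = 22.21
FSPL = 159.0 dB

159.0 dB


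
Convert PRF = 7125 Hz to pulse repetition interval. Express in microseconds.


PRI = 1/7125 = 0.0001403509 s = 140.4 us

140.4 us


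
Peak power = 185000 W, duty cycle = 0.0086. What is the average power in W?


P_avg = 185000 * 0.0086 = 1591.0 W

1591.0 W


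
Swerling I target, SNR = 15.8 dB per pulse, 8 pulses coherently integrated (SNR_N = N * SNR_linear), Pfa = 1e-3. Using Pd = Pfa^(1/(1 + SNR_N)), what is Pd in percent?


SNR_lin = 10^(15.8/10) = 38.01894
SNR_N = 8 * 38.01894 = 304.15152
1/(1 + SNR_N) = 1/305.15152 = 0.0032771
Pd = (1e-3)^0.0032771 = 0.97762
Pd = 97.8%

97.8%


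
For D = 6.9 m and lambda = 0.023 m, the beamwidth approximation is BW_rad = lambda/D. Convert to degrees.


BW_rad = 0.023 / 6.9 = 0.003333
BW_deg = 0.19 degrees

0.19 degrees


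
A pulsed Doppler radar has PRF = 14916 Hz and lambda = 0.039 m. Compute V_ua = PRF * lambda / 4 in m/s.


V_ua = 14916 * 0.039 / 4 = 145.4 m/s

145.4 m/s


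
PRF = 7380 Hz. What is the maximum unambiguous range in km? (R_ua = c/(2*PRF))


R_ua = 3e8 / (2 * 7380) = 20325.2 m = 20.3 km

20.3 km


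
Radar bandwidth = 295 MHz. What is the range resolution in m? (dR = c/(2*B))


dR = 3e8 / (2 * 295000000.0) = 0.51 m

0.51 m


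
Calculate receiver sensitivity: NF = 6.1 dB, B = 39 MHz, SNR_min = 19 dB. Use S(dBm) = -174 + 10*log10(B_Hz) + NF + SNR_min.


10*log10(39000000.0) = 75.91
S = -174 + 75.91 + 6.1 + 19 = -73.0 dBm

-73.0 dBm


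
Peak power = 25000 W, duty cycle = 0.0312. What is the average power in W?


P_avg = 25000 * 0.0312 = 780.0 W

780.0 W


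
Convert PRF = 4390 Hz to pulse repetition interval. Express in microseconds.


PRI = 1/4390 = 0.0002277904 s = 227.8 us

227.8 us


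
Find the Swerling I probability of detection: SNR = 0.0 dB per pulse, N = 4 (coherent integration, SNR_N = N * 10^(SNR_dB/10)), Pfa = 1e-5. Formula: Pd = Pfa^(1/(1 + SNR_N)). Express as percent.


SNR_lin = 10^(0.0/10) = 1.0
SNR_N = 4 * 1.0 = 4.0
1/(1 + SNR_N) = 1/5.0 = 0.2
Pd = (1e-5)^0.2 = 0.1
Pd = 10.0%

10.0%


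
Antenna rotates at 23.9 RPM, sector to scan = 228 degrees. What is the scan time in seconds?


t = 228 / (23.9 * 360) * 60 = 1.59 s

1.59 s


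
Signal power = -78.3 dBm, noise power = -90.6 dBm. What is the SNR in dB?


SNR = -78.3 - (-90.6) = 12.3 dB

12.3 dB


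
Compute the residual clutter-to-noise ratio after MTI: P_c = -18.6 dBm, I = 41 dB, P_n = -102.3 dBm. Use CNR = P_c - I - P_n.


CNR = -18.6 - 41 - (-102.3) = 42.7 dB

42.7 dB


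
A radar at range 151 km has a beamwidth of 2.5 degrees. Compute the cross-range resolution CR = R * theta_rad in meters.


BW_rad = 0.043633231
CR = 151000 * 0.043633231 = 6588.6 m

6588.6 m


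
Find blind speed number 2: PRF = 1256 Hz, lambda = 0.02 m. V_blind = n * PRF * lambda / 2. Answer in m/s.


V_blind = 2 * 1256 * 0.02 / 2 = 25.1 m/s

25.1 m/s


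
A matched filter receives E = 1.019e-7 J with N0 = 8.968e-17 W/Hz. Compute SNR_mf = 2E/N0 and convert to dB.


SNR_lin = 2 * 1.019e-7 / 8.968e-17 = 2.273e9
SNR_dB = 10*log10(2.273e9) = 93.6 dB

93.6 dB


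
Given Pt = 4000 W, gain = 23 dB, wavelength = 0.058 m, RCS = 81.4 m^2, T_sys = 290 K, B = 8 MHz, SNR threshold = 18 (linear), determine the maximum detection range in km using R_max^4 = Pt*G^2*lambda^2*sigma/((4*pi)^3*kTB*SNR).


G_lin = 10^(23/10) = 199.526231
R^4 = 4000 * 199.526231^2 * 0.058^2 * 81.4 / ((4*pi)^3 * 1.38e-23 * 290 * 8000000.0 * 18)
R^4 = 3.81304e16 m^4
R_max = (3.81304e16)^(1/4) = 13973.9 m = 14.0 km

14.0 km


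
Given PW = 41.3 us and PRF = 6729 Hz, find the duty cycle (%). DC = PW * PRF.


DC = 41.3e-6 * 6729 * 100 = 27.79%

27.79%


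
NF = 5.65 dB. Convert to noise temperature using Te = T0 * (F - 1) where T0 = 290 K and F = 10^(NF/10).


NF_lin = 10^(5.65/10) = 3.672823
Te = 290 * (3.672823 - 1) = 775.1 K

775.1 K


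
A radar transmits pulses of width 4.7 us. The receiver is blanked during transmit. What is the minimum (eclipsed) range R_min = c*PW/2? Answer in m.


R_min = 3e8 * 4.7e-6 / 2 = 705.0 m

705.0 m


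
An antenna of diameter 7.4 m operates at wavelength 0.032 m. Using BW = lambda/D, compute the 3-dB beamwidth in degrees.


BW_rad = 0.032 / 7.4 = 0.004324
BW_deg = 0.25 degrees

0.25 degrees


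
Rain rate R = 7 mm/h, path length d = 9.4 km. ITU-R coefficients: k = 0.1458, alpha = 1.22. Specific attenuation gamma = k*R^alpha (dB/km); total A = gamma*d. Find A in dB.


gamma = 0.1458 * 7^1.22 = 1.565947 dB/km
A = 1.565947 * 9.4 = 14.72 dB

14.72 dB


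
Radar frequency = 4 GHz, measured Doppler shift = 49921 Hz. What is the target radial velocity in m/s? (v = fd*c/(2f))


v = 49921 * 3e8 / (2 * 4000000000.0) = 1872.0 m/s

1872.0 m/s


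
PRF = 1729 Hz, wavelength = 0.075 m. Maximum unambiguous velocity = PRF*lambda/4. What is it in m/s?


V_ua = 1729 * 0.075 / 4 = 32.4 m/s

32.4 m/s


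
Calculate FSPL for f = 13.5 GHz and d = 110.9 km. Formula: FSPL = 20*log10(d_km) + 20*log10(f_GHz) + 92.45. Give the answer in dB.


20*log10(110.9) = 40.9
20*log10(13.5) = 22.61
FSPL = 156.0 dB

156.0 dB


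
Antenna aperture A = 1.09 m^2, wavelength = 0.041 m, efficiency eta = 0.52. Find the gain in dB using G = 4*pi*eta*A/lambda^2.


G_linear = 4*pi*0.52*1.09/0.041^2 = 4237.13
G_dB = 10*log10(4237.13) = 36.3 dB

36.3 dB


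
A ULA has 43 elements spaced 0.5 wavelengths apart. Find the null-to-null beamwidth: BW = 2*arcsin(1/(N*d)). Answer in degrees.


1/(N*d) = 1/(43*0.5) = 0.046512
BW = 2*arcsin(0.046512) = 5.3 degrees

5.3 degrees


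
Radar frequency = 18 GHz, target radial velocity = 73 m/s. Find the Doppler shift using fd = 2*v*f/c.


fd = 2 * 73 * 18000000000.0 / 3e8 = 8760.0 Hz

8760.0 Hz


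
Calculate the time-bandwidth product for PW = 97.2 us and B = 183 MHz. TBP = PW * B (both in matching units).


TBP = 97.2 * 183 = 17787.6

17787.6


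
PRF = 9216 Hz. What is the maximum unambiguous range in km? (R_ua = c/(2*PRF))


R_ua = 3e8 / (2 * 9216) = 16276.0 m = 16.3 km

16.3 km


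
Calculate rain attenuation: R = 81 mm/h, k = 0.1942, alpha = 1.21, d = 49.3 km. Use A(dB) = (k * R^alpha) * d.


gamma = 0.1942 * 81^1.21 = 39.583674 dB/km
A = 39.583674 * 49.3 = 1951.48 dB

1951.48 dB


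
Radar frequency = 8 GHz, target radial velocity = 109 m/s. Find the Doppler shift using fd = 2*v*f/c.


fd = 2 * 109 * 8000000000.0 / 3e8 = 5813.3 Hz

5813.3 Hz


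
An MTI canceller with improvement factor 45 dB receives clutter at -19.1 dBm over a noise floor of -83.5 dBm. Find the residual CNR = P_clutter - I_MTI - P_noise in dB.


CNR = -19.1 - 45 - (-83.5) = 19.4 dB

19.4 dB


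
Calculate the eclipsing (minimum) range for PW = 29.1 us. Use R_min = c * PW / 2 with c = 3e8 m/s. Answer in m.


R_min = 3e8 * 29.1e-6 / 2 = 4365.0 m

4365.0 m


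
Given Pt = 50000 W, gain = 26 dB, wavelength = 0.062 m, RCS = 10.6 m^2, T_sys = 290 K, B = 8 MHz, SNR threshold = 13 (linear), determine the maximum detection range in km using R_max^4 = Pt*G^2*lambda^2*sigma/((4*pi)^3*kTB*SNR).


G_lin = 10^(26/10) = 398.107171
R^4 = 50000 * 398.107171^2 * 0.062^2 * 10.6 / ((4*pi)^3 * 1.38e-23 * 290 * 8000000.0 * 13)
R^4 = 3.90948e17 m^4
R_max = (3.90948e17)^(1/4) = 25005.2 m = 25.0 km

25.0 km


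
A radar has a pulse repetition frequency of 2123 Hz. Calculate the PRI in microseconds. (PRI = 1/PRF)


PRI = 1/2123 = 0.0004710316 s = 471.0 us

471.0 us


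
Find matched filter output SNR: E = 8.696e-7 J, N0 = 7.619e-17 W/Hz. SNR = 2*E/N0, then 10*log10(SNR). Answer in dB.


SNR_lin = 2 * 8.696e-7 / 7.619e-17 = 2.283e10
SNR_dB = 10*log10(2.283e10) = 103.6 dB

103.6 dB


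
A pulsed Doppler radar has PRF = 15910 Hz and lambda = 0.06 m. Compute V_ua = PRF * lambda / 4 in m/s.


V_ua = 15910 * 0.06 / 4 = 238.7 m/s

238.7 m/s


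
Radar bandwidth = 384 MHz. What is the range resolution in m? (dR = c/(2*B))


dR = 3e8 / (2 * 384000000.0) = 0.39 m

0.39 m


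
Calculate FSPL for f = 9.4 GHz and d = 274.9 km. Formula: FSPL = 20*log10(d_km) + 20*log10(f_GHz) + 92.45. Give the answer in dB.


20*log10(274.9) = 48.78
20*log10(9.4) = 19.46
FSPL = 160.7 dB

160.7 dB


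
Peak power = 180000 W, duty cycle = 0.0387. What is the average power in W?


P_avg = 180000 * 0.0387 = 6966.0 W

6966.0 W


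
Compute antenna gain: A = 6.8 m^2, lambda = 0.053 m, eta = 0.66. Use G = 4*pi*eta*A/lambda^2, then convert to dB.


G_linear = 4*pi*0.66*6.8/0.053^2 = 20077.56
G_dB = 10*log10(20077.56) = 43.0 dB

43.0 dB


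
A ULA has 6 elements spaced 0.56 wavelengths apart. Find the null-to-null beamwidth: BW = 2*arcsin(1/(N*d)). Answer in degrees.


1/(N*d) = 1/(6*0.56) = 0.297619
BW = 2*arcsin(0.297619) = 34.6 degrees

34.6 degrees


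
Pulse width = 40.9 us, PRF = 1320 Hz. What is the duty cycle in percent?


DC = 40.9e-6 * 1320 * 100 = 5.4%

5.4%


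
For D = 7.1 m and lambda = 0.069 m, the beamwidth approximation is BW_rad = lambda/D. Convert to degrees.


BW_rad = 0.069 / 7.1 = 0.009718
BW_deg = 0.56 degrees

0.56 degrees


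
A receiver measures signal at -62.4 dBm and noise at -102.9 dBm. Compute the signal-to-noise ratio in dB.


SNR = -62.4 - (-102.9) = 40.5 dB

40.5 dB


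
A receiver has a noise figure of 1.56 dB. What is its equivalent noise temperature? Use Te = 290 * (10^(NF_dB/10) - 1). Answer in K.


NF_lin = 10^(1.56/10) = 1.432188
Te = 290 * (1.432188 - 1) = 125.3 K

125.3 K


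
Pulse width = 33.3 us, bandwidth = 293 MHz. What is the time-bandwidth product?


TBP = 33.3 * 293 = 9756.9

9756.9


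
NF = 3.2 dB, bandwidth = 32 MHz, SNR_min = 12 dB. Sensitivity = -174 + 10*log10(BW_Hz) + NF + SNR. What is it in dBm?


10*log10(32000000.0) = 75.05
S = -174 + 75.05 + 3.2 + 12 = -83.7 dBm

-83.7 dBm
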